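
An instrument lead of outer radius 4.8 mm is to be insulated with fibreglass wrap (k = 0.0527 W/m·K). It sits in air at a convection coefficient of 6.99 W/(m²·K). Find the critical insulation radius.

r_cr ≈ 7.54 mm

For a cylinder r_cr = k/h = 0.0527/6.99
r_cr = 7.54 mm; since the bare radius (4.8 mm) is below r_cr, adding a thin layer of insulation will *increase* heat loss.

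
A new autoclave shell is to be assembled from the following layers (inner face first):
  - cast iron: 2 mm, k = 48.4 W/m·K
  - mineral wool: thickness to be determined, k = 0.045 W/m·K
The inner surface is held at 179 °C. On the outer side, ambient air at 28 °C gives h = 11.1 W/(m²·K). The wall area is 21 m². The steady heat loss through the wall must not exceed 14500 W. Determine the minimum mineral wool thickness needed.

L ≈ 5.79 mm

Series thermal resistances:
R_cast iron = L/(kA) = 0.002/(48.4×21) = 1.968×10^-6 K/W
R_outer film = 1/(h_o·A) = 1/(11.1×21) = 0.00429 K/W
Sum of the known resistances R_other = 0.004292 K/W
Required total resistance R_tot = ΔT/Q_allow = 151/14500 = 0.01041 K/W
R_mineral wool = R_tot − R_other = 0.006122 K/W
L = R·k·A = 0.006122×0.045×21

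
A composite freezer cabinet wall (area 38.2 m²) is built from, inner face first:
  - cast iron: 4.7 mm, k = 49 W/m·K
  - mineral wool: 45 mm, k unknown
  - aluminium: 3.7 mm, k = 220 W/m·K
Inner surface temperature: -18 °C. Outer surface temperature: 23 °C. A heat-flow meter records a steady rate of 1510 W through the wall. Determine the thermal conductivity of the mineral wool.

k ≈ 0.0434 W/(m·K)

Using the resistance-network approach (series):
R_cast iron = L/(kA) = 0.0047/(49×38.2) = 2.511×10^-6 K/W
R_aluminium = L/(kA) = 0.0037/(220×38.2) = 4.403×10^-7 K/W
Sum of known resistances R_other = 2.951×10^-6 K/W
Total R = ΔT/Q = 41/1510 = 0.02715 K/W
R_mineral wool = R_total − R_other = 0.02715 K/W
k = L/(R·A) = 0.045/(0.02715×38.2)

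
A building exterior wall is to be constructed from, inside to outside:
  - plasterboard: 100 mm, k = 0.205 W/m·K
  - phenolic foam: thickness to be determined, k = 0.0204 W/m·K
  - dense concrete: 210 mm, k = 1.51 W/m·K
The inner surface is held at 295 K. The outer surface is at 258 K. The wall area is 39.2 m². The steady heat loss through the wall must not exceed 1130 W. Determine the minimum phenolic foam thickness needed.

L ≈ 13.4 mm

Treating each layer as a thermal resistance in series:
R_plasterboard = L/(kA) = 0.1/(0.205×39.2) = 0.01244 K/W
R_dense concrete = L/(kA) = 0.21/(1.51×39.2) = 0.003548 K/W
Sum of the known resistances R_other = 0.01599 K/W
Required total resistance R_tot = ΔT/Q_allow = 37/1130 = 0.03274 K/W
R_phenolic foam = R_tot − R_other = 0.01675 K/W
L = R·k·A = 0.01675×0.0204×39.2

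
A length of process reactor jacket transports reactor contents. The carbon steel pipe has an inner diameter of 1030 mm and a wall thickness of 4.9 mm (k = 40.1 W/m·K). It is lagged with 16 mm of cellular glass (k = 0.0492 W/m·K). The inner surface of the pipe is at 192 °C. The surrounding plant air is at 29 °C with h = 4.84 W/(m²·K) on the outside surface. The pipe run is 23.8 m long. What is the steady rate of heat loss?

Q ≈ 24300 W

Radial resistances (cylindrical: R_cond = ln(r_o/r_i)/(2πkL), R_conv = 1/(h·2πrL)):
R_carbon steel pipe wall = ln(519.9/515)/(2π×40.1×23.8) = 1.579×10^-6 K/W
R_cellular glass = ln(535.9/519.9)/(2π×0.0492×23.8) = 0.00412 K/W
R_outer film = 1/(h_o·2πr_oL) = 1/(4.84×2π×0.5359×23.8) = 0.002578 K/W
R_total = 0.0067 K/W
Q = ΔT/R_total = 163/0.0067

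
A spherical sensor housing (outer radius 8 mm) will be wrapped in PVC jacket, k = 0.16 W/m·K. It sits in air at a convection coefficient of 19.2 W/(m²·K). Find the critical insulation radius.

For a sphere r_cr = 2k/h = 2×0.16/19.2
r_cr = 16.7 mm; since the bare radius (8 mm) is below r_cr, adding a thin layer of insulation will *increase* heat loss.

r_cr ≈ 16.7 mm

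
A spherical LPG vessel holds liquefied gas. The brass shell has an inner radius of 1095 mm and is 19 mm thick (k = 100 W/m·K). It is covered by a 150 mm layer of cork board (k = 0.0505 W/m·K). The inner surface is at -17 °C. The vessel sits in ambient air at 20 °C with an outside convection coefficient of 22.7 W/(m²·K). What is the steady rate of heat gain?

For a spherical shell R = (1/r₁ − 1/r₂)/(4πk); film R = 1/(h·4πr²). In series:
R_brass shell = (1/1.095 − 1/1.114)/(4π×100) = 1.239×10^-5 K/W
R_cork board = (1/1.114 − 1/1.264)/(4π×0.0505) = 0.1679 K/W
R_outer film = 1/(h·4πr_o²) = 1/(22.7×4π×1.264²) = 0.002194 K/W
R_total = 0.1701 K/W
Q = ΔT/R_total = 37/0.1701

Q ≈ 218 W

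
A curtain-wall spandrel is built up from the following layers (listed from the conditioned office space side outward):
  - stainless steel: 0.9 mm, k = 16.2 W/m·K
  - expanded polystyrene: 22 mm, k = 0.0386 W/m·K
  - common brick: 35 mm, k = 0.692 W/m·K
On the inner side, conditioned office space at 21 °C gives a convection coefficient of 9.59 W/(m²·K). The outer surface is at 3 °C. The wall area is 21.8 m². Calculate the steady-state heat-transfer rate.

Q ≈ 541 W

Model the wall as resistances in series:
R_inner film = 1/(h_i·A) = 1/(9.59×21.8) = 0.004783 K/W
R_stainless steel = L/(kA) = 0.0009/(16.2×21.8) = 2.548×10^-6 K/W
R_expanded polystyrene = L/(kA) = 0.022/(0.0386×21.8) = 0.02614 K/W
R_common brick = L/(kA) = 0.035/(0.692×21.8) = 0.00232 K/W
R_total = 0.03325 K/W
Q = ΔT / R_total = 18 / 0.03325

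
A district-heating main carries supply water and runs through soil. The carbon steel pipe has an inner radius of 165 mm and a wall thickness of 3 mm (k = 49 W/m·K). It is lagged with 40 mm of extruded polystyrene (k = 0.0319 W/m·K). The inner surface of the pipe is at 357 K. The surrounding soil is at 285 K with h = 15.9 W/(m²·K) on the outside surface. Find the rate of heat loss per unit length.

For a radial system each layer contributes R = ln(r_out/r_in)/(2πkL); films add R = 1/(hA).
R_carbon steel pipe wall = ln(168/165)/(2π×49×1) = 5.853×10^-5 K/W
R_extruded polystyrene = ln(208/168)/(2π×0.0319×1) = 1.066 K/W
R_outer film = 1/(h_o·2πr_oL) = 1/(15.9×2π×0.208×1) = 0.04812 K/W
R_total = 1.114 K/W
Q = ΔT/R_total = 72/1.114

q′ ≈ 64.6 W/m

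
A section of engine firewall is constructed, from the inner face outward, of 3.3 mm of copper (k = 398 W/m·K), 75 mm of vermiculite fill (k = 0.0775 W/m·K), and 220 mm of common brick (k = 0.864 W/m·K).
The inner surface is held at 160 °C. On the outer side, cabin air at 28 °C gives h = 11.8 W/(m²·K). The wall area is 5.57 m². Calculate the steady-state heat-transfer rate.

Q ≈ 562 W

Using the resistance-network approach (series):
R_copper = L/(kA) = 0.0033/(398×5.57) = 1.489×10^-6 K/W
R_vermiculite fill = L/(kA) = 0.075/(0.0775×5.57) = 0.1737 K/W
R_common brick = L/(kA) = 0.22/(0.864×5.57) = 0.04571 K/W
R_outer film = 1/(h_o·A) = 1/(11.8×5.57) = 0.01521 K/W
R_total = 0.2347 K/W
Q = ΔT / R_total = 132 / 0.2347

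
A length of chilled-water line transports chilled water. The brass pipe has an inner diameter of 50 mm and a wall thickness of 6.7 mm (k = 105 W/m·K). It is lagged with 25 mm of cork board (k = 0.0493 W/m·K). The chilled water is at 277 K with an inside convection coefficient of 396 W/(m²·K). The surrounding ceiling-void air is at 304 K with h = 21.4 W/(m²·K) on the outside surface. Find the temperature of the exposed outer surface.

T ≈ 302 K

Treating each annulus and film as a series resistance:
R_inner film = 1/(h_i·2πr₁L) = 1/(396×2π×0.025×1) = 0.01608 K/W
R_brass pipe wall = ln(31.7/25)/(2π×105×1) = 3.599×10^-4 K/W
R_cork board = ln(56.7/31.7)/(2π×0.0493×1) = 1.877 K/W
R_outer film = 1/(h_o·2πr_oL) = 1/(21.4×2π×0.0567×1) = 0.1312 K/W
R_total = 2.025 K/W
Q = ΔT/R_total = 27/2.025
Q = 13.3 W/m
T_interface = T_inner + Q·ΣR(inner→interface) = 277 + 13.3×1.894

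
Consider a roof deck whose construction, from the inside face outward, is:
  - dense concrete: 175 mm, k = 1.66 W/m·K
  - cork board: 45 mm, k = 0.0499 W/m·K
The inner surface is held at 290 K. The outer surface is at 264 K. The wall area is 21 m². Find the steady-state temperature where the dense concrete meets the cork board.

Model the wall as resistances in series:
R_dense concrete = L/(kA) = 0.175/(1.66×21) = 0.00502 K/W
R_cork board = L/(kA) = 0.045/(0.0499×21) = 0.04294 K/W
R_total = 0.04796 K/W;  Q = ΔT/R_total = 26/0.04796 = 542.1 W
T_interface = T_inner − Q·ΣR(inner→interface) = 290 − 542×0.00502

T ≈ 287 K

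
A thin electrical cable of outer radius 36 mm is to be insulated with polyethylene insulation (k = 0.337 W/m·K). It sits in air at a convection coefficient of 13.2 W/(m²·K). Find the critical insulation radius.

r_cr ≈ 25.5 mm

For a cylinder r_cr = k/h = 0.337/13.2
r_cr = 25.5 mm; since the bare radius (36 mm) is above r_cr, any added insulation will reduce heat loss.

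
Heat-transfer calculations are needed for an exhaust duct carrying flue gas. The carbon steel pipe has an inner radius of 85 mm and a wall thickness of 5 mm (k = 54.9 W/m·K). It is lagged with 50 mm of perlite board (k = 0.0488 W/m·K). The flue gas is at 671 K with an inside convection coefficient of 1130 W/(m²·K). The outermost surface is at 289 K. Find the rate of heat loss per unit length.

Per-layer cylindrical resistances, series-summed:
R_inner film = 1/(h_i·2πr₁L) = 1/(1130×2π×0.085×1) = 0.001657 K/W
R_carbon steel pipe wall = ln(90/85)/(2π×54.9×1) = 1.657×10^-4 K/W
R_perlite board = ln(140/90)/(2π×0.0488×1) = 1.441 K/W
R_total = 1.443 K/W
Q = ΔT/R_total = 382/1.443

q′ ≈ 265 W/m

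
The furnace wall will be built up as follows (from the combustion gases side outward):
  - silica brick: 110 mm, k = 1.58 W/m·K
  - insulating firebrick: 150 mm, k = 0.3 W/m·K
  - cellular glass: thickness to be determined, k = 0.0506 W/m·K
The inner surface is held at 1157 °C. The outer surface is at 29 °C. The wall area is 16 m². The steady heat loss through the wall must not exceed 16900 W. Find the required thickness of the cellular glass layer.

Treating each layer as a thermal resistance in series:
R_silica brick = L/(kA) = 0.11/(1.58×16) = 0.004351 K/W
R_insulating firebrick = L/(kA) = 0.15/(0.3×16) = 0.03125 K/W
Sum of the known resistances R_other = 0.0356 K/W
Required total resistance R_tot = ΔT/Q_allow = 1128/16900 = 0.06675 K/W
R_cellular glass = R_tot − R_other = 0.03114 K/W
L = R·k·A = 0.03114×0.0506×16

L ≈ 25.2 mm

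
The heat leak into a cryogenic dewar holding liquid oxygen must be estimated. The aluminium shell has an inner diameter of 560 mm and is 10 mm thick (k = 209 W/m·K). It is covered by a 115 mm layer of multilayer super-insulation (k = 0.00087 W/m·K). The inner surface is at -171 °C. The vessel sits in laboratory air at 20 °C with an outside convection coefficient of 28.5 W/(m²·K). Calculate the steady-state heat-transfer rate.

For a spherical shell R = (1/r₁ − 1/r₂)/(4πk); film R = 1/(h·4πr²). In series:
R_aluminium shell = (1/0.28 − 1/0.29)/(4π×209) = 4.689×10^-5 K/W
R_multilayer super-insulation = (1/0.29 − 1/0.405)/(4π×0.00087) = 89.56 K/W
R_outer film = 1/(h·4πr_o²) = 1/(28.5×4π×0.405²) = 0.01702 K/W
R_total = 89.58 K/W
Q = ΔT/R_total = 191/89.58

Q ≈ 2.13 W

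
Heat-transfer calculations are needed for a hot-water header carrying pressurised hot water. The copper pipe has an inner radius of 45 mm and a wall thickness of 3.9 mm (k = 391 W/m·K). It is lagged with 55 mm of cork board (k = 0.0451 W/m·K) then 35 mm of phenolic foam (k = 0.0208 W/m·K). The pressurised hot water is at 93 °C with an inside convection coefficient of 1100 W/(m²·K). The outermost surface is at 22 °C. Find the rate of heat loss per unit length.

Radial resistances (cylindrical: R_cond = ln(r_o/r_i)/(2πkL), R_conv = 1/(h·2πrL)):
R_inner film = 1/(h_i·2πr₁L) = 1/(1100×2π×0.045×1) = 0.003215 K/W
R_copper pipe wall = ln(48.9/45)/(2π×391×1) = 3.383×10^-5 K/W
R_cork board = ln(103.9/48.9)/(2π×0.0451×1) = 2.66 K/W
R_phenolic foam = ln(138.9/103.9)/(2π×0.0208×1) = 2.221 K/W
R_total = 4.884 K/W
Q = ΔT/R_total = 71/4.884

q′ ≈ 14.5 W/m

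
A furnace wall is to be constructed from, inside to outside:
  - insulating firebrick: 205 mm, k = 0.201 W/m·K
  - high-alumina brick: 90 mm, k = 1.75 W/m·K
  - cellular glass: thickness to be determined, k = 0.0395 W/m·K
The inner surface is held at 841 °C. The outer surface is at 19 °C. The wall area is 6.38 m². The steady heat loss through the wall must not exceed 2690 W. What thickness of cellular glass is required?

L ≈ 34.7 mm

Model the wall as resistances in series:
R_insulating firebrick = L/(kA) = 0.205/(0.201×6.38) = 0.1599 K/W
R_high-alumina brick = L/(kA) = 0.09/(1.75×6.38) = 0.008061 K/W
Sum of the known resistances R_other = 0.1679 K/W
Required total resistance R_tot = ΔT/Q_allow = 822/2690 = 0.3056 K/W
R_cellular glass = R_tot − R_other = 0.1377 K/W
L = R·k·A = 0.1377×0.0395×6.38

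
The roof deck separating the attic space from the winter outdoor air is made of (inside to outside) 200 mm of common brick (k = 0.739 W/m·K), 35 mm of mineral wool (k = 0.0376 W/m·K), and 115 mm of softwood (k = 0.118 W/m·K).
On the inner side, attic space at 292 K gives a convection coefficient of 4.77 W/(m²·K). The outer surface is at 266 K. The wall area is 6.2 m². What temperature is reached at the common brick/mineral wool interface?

Using the resistance-network approach (series):
R_inner film = 1/(h_i·A) = 1/(4.77×6.2) = 0.03381 K/W
R_common brick = L/(kA) = 0.2/(0.739×6.2) = 0.04365 K/W
R_mineral wool = L/(kA) = 0.035/(0.0376×6.2) = 0.1501 K/W
R_softwood = L/(kA) = 0.115/(0.118×6.2) = 0.1572 K/W
R_total = 0.3848 K/W;  Q = ΔT/R_total = 26/0.3848 = 67.57 W
T_interface = T_inner − Q·ΣR(inner→interface) = 292 − 67.6×0.07746

T ≈ 287 K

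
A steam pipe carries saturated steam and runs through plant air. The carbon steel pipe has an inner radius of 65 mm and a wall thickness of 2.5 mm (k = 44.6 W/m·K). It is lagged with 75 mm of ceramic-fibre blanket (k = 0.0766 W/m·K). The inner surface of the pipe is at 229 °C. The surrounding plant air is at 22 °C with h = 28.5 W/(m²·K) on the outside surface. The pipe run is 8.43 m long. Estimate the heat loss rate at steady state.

Per-layer cylindrical resistances, series-summed:
R_carbon steel pipe wall = ln(67.5/65)/(2π×44.6×8.43) = 1.598×10^-5 K/W
R_ceramic-fibre blanket = ln(142.5/67.5)/(2π×0.0766×8.43) = 0.1842 K/W
R_outer film = 1/(h_o·2πr_oL) = 1/(28.5×2π×0.1425×8.43) = 0.004649 K/W
R_total = 0.1888 K/W
Q = ΔT/R_total = 207/0.1888

Q ≈ 1100 W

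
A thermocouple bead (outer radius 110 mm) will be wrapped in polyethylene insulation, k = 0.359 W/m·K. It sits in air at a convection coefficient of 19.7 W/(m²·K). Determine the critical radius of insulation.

r_cr ≈ 36.4 mm

For a sphere r_cr = 2k/h = 2×0.359/19.7
r_cr = 36.4 mm; since the bare radius (110 mm) is above r_cr, any added insulation will reduce heat loss.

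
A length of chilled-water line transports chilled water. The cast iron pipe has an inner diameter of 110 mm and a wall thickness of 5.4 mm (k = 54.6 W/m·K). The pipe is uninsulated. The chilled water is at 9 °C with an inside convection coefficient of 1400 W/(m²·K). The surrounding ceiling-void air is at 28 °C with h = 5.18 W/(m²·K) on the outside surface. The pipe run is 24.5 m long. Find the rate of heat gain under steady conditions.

Q ≈ 911 W

Per-layer cylindrical resistances, series-summed:
R_inner film = 1/(h_i·2πr₁L) = 1/(1400×2π×0.055×24.5) = 8.437×10^-5 K/W
R_cast iron pipe wall = ln(60.4/55)/(2π×54.6×24.5) = 1.114×10^-5 K/W
R_outer film = 1/(h_o·2πr_oL) = 1/(5.18×2π×0.0604×24.5) = 0.02076 K/W
R_total = 0.02086 K/W
Q = ΔT/R_total = 19/0.02086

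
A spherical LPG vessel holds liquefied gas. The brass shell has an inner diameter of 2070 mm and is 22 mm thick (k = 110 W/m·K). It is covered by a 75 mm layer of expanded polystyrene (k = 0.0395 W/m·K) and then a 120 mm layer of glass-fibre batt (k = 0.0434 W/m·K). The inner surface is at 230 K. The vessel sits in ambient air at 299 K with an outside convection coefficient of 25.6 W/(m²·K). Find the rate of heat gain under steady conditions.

Spherical conduction: R = (1/r_in − 1/r_out)/(4πk) per layer; series-sum.
R_brass shell = (1/1.035 − 1/1.057)/(4π×110) = 1.455×10^-5 K/W
R_expanded polystyrene = (1/1.057 − 1/1.132)/(4π×0.0395) = 0.1263 K/W
R_glass-fibre batt = (1/1.132 − 1/1.252)/(4π×0.0434) = 0.1552 K/W
R_outer film = 1/(h·4πr_o²) = 1/(25.6×4π×1.252²) = 0.001983 K/W
R_total = 0.2835 K/W
Q = ΔT/R_total = 69/0.2835

Q ≈ 243 W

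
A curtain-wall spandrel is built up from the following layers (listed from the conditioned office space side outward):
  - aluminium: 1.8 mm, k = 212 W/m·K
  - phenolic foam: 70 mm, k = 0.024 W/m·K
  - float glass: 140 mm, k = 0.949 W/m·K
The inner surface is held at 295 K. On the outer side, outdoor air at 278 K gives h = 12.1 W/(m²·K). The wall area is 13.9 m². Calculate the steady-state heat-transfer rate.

Using the resistance-network approach (series):
R_aluminium = L/(kA) = 0.0018/(212×13.9) = 6.108×10^-7 K/W
R_phenolic foam = L/(kA) = 0.07/(0.024×13.9) = 0.2098 K/W
R_float glass = L/(kA) = 0.14/(0.949×13.9) = 0.01061 K/W
R_outer film = 1/(h_o·A) = 1/(12.1×13.9) = 0.005946 K/W
R_total = 0.2264 K/W
Q = ΔT / R_total = 17 / 0.2264

Q ≈ 75.1 W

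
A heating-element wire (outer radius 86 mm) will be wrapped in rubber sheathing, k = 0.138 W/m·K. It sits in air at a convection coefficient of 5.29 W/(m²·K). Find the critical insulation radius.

r_cr ≈ 26.1 mm

For a cylinder r_cr = k/h = 0.138/5.29
r_cr = 26.1 mm; since the bare radius (86 mm) is above r_cr, any added insulation will reduce heat loss.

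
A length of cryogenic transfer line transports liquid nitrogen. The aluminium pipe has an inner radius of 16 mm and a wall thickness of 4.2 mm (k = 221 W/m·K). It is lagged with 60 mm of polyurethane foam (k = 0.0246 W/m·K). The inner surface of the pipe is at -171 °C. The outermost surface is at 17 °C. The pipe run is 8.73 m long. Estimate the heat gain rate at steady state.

For a radial system each layer contributes R = ln(r_out/r_in)/(2πkL); films add R = 1/(hA).
R_aluminium pipe wall = ln(20.2/16)/(2π×221×8.73) = 1.923×10^-5 K/W
R_polyurethane foam = ln(80.2/20.2)/(2π×0.0246×8.73) = 1.022 K/W
R_total = 1.022 K/W
Q = ΔT/R_total = 188/1.022

Q ≈ 184 W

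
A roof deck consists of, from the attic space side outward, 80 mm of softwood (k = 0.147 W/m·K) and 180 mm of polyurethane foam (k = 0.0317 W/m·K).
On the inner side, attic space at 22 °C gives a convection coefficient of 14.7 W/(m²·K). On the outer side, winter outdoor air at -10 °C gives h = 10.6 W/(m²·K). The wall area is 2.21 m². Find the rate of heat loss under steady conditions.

Q ≈ 11.1 W

Treating each layer as a thermal resistance in series:
R_inner film = 1/(h_i·A) = 1/(14.7×2.21) = 0.03078 K/W
R_softwood = L/(kA) = 0.08/(0.147×2.21) = 0.2463 K/W
R_polyurethane foam = L/(kA) = 0.18/(0.0317×2.21) = 2.569 K/W
R_outer film = 1/(h_o·A) = 1/(10.6×2.21) = 0.04269 K/W
R_total = 2.889 K/W
Q = ΔT / R_total = 32 / 2.889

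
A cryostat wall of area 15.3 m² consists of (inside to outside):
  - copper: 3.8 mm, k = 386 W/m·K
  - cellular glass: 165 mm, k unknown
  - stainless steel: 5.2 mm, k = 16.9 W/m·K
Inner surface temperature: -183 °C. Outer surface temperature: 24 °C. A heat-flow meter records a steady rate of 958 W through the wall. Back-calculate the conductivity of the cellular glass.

k ≈ 0.0499 W/(m·K)

Using the resistance-network approach (series):
R_copper = L/(kA) = 0.0038/(386×15.3) = 6.434×10^-7 K/W
R_stainless steel = L/(kA) = 0.0052/(16.9×15.3) = 2.011×10^-5 K/W
Sum of known resistances R_other = 2.075×10^-5 K/W
Total R = ΔT/Q = 207/958 = 0.2161 K/W
R_cellular glass = R_total − R_other = 0.2161 K/W
k = L/(R·A) = 0.165/(0.2161×15.3)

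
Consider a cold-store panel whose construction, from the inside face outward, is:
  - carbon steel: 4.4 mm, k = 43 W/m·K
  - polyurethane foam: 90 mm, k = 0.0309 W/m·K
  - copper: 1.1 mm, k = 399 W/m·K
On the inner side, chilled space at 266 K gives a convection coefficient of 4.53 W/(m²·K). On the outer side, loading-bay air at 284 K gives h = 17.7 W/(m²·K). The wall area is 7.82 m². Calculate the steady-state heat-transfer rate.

Q ≈ 44.1 W

Treating each layer as a thermal resistance in series:
R_inner film = 1/(h_i·A) = 1/(4.53×7.82) = 0.02823 K/W
R_carbon steel = L/(kA) = 0.0044/(43×7.82) = 1.309×10^-5 K/W
R_polyurethane foam = L/(kA) = 0.09/(0.0309×7.82) = 0.3725 K/W
R_copper = L/(kA) = 0.0011/(399×7.82) = 3.525×10^-7 K/W
R_outer film = 1/(h_o·A) = 1/(17.7×7.82) = 0.007225 K/W
R_total = 0.4079 K/W
Q = ΔT / R_total = 18 / 0.4079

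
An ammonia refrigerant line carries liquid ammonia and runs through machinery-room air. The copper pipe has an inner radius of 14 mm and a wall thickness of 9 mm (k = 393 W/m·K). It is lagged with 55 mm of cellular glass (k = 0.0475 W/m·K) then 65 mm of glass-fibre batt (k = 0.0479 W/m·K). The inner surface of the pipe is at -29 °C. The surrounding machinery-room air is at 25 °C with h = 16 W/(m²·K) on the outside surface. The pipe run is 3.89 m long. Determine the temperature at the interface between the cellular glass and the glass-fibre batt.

T ≈ 6.78 °C

Radial resistances (cylindrical: R_cond = ln(r_o/r_i)/(2πkL), R_conv = 1/(h·2πrL)):
R_copper pipe wall = ln(23/14)/(2π×393×3.89) = 5.168×10^-5 K/W
R_cellular glass = ln(78/23)/(2π×0.0475×3.89) = 1.052 K/W
R_glass-fibre batt = ln(143/78)/(2π×0.0479×3.89) = 0.5177 K/W
R_outer film = 1/(h_o·2πr_oL) = 1/(16×2π×0.143×3.89) = 0.01788 K/W
R_total = 1.588 K/W
Q = ΔT/R_total = 54/1.588
Q = 34 W
T_interface = T_inner + Q·ΣR(inner→interface) = -29 + 34×1.052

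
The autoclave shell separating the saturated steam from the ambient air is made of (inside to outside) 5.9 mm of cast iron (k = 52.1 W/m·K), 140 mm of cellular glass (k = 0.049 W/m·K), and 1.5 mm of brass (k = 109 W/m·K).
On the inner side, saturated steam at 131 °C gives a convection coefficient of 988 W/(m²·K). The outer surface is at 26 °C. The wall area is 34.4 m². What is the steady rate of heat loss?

Q ≈ 1260 W

Series thermal resistances:
R_inner film = 1/(h_i·A) = 1/(988×34.4) = 2.942×10^-5 K/W
R_cast iron = L/(kA) = 0.0059/(52.1×34.4) = 3.292×10^-6 K/W
R_cellular glass = L/(kA) = 0.14/(0.049×34.4) = 0.08306 K/W
R_brass = L/(kA) = 0.0015/(109×34.4) = 4×10^-7 K/W
R_total = 0.08309 K/W
Q = ΔT / R_total = 105 / 0.08309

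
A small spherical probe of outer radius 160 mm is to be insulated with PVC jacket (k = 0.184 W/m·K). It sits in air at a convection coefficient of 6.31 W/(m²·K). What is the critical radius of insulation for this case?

r_cr ≈ 58.3 mm

For a sphere r_cr = 2k/h = 2×0.184/6.31
r_cr = 58.3 mm; since the bare radius (160 mm) is above r_cr, any added insulation will reduce heat loss.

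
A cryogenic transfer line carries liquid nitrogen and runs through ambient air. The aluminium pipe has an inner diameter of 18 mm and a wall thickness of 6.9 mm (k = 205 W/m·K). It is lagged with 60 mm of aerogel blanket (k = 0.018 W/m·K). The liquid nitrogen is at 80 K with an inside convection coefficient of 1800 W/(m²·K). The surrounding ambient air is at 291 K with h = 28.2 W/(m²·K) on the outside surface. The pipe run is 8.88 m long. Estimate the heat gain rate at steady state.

Q ≈ 135 W

Cylindrical conduction, so R = ln(r₂/r₁)/(2πkL) per layer, in series:
R_inner film = 1/(h_i·2πr₁L) = 1/(1800×2π×0.009×8.88) = 0.001106 K/W
R_aluminium pipe wall = ln(15.9/9)/(2π×205×8.88) = 4.976×10^-5 K/W
R_aerogel blanket = ln(75.9/15.9)/(2π×0.018×8.88) = 1.556 K/W
R_outer film = 1/(h_o·2πr_oL) = 1/(28.2×2π×0.0759×8.88) = 0.008374 K/W
R_total = 1.566 K/W
Q = ΔT/R_total = 211/1.566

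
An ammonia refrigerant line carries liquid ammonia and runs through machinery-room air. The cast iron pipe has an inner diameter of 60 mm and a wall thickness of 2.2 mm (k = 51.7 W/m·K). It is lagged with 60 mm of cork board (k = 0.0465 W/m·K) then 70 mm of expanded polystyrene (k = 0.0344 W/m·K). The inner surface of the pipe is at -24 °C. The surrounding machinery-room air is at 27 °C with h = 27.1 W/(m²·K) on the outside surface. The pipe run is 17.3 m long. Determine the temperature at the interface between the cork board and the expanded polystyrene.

Per-layer cylindrical resistances, series-summed:
R_cast iron pipe wall = ln(32.2/30)/(2π×51.7×17.3) = 1.259×10^-5 K/W
R_cork board = ln(92.2/32.2)/(2π×0.0465×17.3) = 0.2081 K/W
R_expanded polystyrene = ln(162.2/92.2)/(2π×0.0344×17.3) = 0.1511 K/W
R_outer film = 1/(h_o·2πr_oL) = 1/(27.1×2π×0.1622×17.3) = 0.002093 K/W
R_total = 0.3613 K/W
Q = ΔT/R_total = 51/0.3613
Q = 141 W
T_interface = T_inner + Q·ΣR(inner→interface) = -24 + 141×0.2081

T ≈ 5.38 °C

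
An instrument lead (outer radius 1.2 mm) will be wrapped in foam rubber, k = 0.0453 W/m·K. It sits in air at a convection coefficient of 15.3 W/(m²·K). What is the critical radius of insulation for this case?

r_cr ≈ 2.96 mm

For a cylinder r_cr = k/h = 0.0453/15.3
r_cr = 2.96 mm; since the bare radius (1.2 mm) is below r_cr, adding a thin layer of insulation will *increase* heat loss.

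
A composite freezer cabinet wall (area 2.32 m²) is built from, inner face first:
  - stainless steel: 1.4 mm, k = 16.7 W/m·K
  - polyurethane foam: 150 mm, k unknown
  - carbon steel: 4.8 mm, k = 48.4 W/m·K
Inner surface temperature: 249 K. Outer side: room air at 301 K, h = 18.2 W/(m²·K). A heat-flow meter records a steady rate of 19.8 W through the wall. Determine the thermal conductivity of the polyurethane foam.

Using the resistance-network approach (series):
R_stainless steel = L/(kA) = 0.0014/(16.7×2.32) = 3.613×10^-5 K/W
R_carbon steel = L/(kA) = 0.0048/(48.4×2.32) = 4.275×10^-5 K/W
R_outer film = 1/(h_o·A) = 1/(18.2×2.32) = 0.02368 K/W
Sum of known resistances R_other = 0.02376 K/W
Total R = ΔT/Q = 52/19.8 = 2.626 K/W
R_polyurethane foam = R_total − R_other = 2.603 K/W
k = L/(R·A) = 0.15/(2.603×2.32)

k ≈ 0.0248 W/(m·K)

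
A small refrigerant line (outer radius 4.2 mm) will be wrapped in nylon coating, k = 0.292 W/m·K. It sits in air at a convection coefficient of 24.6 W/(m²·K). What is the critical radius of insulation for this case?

r_cr ≈ 11.9 mm

For a cylinder r_cr = k/h = 0.292/24.6
r_cr = 11.9 mm; since the bare radius (4.2 mm) is below r_cr, adding a thin layer of insulation will *increase* heat loss.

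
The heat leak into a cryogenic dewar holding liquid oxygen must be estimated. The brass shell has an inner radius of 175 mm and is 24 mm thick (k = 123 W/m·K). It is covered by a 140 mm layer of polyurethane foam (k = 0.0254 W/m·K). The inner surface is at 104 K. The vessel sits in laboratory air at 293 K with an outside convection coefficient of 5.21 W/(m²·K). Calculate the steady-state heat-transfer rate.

Radial (spherical) resistances in series:
R_brass shell = (1/0.175 − 1/0.199)/(4π×123) = 4.459×10^-4 K/W
R_polyurethane foam = (1/0.199 − 1/0.339)/(4π×0.0254) = 6.502 K/W
R_outer film = 1/(h·4πr_o²) = 1/(5.21×4π×0.339²) = 0.1329 K/W
R_total = 6.635 K/W
Q = ΔT/R_total = 189/6.635

Q ≈ 28.5 W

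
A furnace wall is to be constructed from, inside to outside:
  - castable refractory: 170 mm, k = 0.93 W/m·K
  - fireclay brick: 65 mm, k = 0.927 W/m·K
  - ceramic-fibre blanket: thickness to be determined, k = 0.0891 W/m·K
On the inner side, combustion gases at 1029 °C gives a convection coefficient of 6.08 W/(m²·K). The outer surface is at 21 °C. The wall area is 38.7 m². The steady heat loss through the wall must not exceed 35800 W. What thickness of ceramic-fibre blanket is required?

Series thermal resistances:
R_inner film = 1/(h_i·A) = 1/(6.08×38.7) = 0.00425 K/W
R_castable refractory = L/(kA) = 0.17/(0.93×38.7) = 0.004723 K/W
R_fireclay brick = L/(kA) = 0.065/(0.927×38.7) = 0.001812 K/W
Sum of the known resistances R_other = 0.01079 K/W
Required total resistance R_tot = ΔT/Q_allow = 1008/35800 = 0.02816 K/W
R_ceramic-fibre blanket = R_tot − R_other = 0.01737 K/W
L = R·k·A = 0.01737×0.0891×38.7

L ≈ 59.9 mm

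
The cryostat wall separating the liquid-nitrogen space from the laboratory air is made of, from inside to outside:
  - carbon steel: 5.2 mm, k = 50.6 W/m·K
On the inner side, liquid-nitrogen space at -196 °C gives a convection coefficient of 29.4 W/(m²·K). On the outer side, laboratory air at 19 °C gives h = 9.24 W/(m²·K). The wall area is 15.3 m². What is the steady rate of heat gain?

Q ≈ 23100 W

Model the wall as resistances in series:
R_inner film = 1/(h_i·A) = 1/(29.4×15.3) = 0.002223 K/W
R_carbon steel = L/(kA) = 0.0052/(50.6×15.3) = 6.717×10^-6 K/W
R_outer film = 1/(h_o·A) = 1/(9.24×15.3) = 0.007074 K/W
R_total = 0.009303 K/W
Q = ΔT / R_total = 215 / 0.009303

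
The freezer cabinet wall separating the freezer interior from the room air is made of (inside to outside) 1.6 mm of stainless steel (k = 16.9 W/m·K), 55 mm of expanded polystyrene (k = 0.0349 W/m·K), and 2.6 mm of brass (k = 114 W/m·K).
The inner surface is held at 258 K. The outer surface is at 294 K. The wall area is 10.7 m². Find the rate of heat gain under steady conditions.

Model the wall as resistances in series:
R_stainless steel = L/(kA) = 0.0016/(16.9×10.7) = 8.848×10^-6 K/W
R_expanded polystyrene = L/(kA) = 0.055/(0.0349×10.7) = 0.1473 K/W
R_brass = L/(kA) = 0.0026/(114×10.7) = 2.131×10^-6 K/W
R_total = 0.1473 K/W
Q = ΔT / R_total = 36 / 0.1473

Q ≈ 244 W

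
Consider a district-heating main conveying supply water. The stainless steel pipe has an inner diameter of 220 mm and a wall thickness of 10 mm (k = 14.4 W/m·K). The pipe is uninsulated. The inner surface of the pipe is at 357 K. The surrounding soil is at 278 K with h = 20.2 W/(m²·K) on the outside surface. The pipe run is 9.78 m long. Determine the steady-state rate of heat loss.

Q ≈ 11600 W

Per-layer cylindrical resistances, series-summed:
R_stainless steel pipe wall = ln(120/110)/(2π×14.4×9.78) = 9.833×10^-5 K/W
R_outer film = 1/(h_o·2πr_oL) = 1/(20.2×2π×0.12×9.78) = 0.006713 K/W
R_total = 0.006812 K/W
Q = ΔT/R_total = 79/0.006812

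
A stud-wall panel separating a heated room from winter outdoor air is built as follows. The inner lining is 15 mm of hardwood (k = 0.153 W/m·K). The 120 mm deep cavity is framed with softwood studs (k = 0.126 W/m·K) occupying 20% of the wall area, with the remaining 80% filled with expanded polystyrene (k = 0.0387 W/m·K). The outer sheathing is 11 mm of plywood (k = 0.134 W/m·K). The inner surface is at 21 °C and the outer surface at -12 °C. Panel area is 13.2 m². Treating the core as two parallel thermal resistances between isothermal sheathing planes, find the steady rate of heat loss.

Q ≈ 188 W

Sheathing layers in series; stud and cavity paths in parallel between them.
R_inner = 0.015/(0.153×13.2) = 0.007427 K/W
R_stud  = 0.12/(0.126×0.2×13.2) = 0.3608 K/W
R_cav   = 0.12/(0.0387×0.8×13.2) = 0.2936 K/W
1/R_core = 1/R_stud + 1/R_cav → R_core = 0.1619 K/W
R_outer = 0.011/(0.134×13.2) = 0.006219 K/W
R_total = 0.1755 K/W
Q = ΔT/R_total = 33/0.1755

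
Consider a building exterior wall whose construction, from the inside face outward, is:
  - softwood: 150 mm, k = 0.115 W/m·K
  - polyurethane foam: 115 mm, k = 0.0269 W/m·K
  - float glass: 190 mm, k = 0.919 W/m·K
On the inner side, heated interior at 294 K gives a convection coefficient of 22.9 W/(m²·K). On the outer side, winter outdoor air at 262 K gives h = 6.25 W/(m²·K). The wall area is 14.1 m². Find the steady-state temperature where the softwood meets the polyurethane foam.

Treating each layer as a thermal resistance in series:
R_inner film = 1/(h_i·A) = 1/(22.9×14.1) = 0.003097 K/W
R_softwood = L/(kA) = 0.15/(0.115×14.1) = 0.09251 K/W
R_polyurethane foam = L/(kA) = 0.115/(0.0269×14.1) = 0.3032 K/W
R_float glass = L/(kA) = 0.19/(0.919×14.1) = 0.01466 K/W
R_outer film = 1/(h_o·A) = 1/(6.25×14.1) = 0.01135 K/W
R_total = 0.4248 K/W;  Q = ΔT/R_total = 32/0.4248 = 75.33 W
T_interface = T_inner − Q·ΣR(inner→interface) = 294 − 75.3×0.0956

T ≈ 287 K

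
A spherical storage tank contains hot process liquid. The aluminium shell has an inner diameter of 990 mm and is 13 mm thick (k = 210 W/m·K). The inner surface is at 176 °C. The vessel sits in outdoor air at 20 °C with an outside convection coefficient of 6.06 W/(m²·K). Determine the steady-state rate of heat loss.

Each spherical layer contributes R = (1/r_i − 1/r_o)/(4πk):
R_aluminium shell = (1/0.495 − 1/0.508)/(4π×210) = 1.959×10^-5 K/W
R_outer film = 1/(h·4πr_o²) = 1/(6.06×4π×0.508²) = 0.05089 K/W
R_total = 0.0509 K/W
Q = ΔT/R_total = 156/0.0509

Q ≈ 3060 W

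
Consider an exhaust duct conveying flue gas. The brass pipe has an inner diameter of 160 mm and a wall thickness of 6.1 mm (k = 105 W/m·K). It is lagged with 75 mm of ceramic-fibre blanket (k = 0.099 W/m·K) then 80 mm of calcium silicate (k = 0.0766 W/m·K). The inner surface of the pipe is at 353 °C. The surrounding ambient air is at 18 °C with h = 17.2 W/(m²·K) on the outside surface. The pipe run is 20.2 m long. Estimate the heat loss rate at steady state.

Q ≈ 3590 W

For a radial system each layer contributes R = ln(r_out/r_in)/(2πkL); films add R = 1/(hA).
R_brass pipe wall = ln(86.1/80)/(2π×105×20.2) = 5.514×10^-6 K/W
R_ceramic-fibre blanket = ln(161.1/86.1)/(2π×0.099×20.2) = 0.04986 K/W
R_calcium silicate = ln(241.1/161.1)/(2π×0.0766×20.2) = 0.04147 K/W
R_outer film = 1/(h_o·2πr_oL) = 1/(17.2×2π×0.2411×20.2) = 0.0019 K/W
R_total = 0.09324 K/W
Q = ΔT/R_total = 335/0.09324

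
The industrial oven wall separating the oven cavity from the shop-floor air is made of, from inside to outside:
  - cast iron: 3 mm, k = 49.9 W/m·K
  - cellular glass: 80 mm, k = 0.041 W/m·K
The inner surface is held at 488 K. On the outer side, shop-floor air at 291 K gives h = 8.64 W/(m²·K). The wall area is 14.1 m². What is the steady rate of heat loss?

Q ≈ 1340 W

Treating each layer as a thermal resistance in series:
R_cast iron = L/(kA) = 0.003/(49.9×14.1) = 4.264×10^-6 K/W
R_cellular glass = L/(kA) = 0.08/(0.041×14.1) = 0.1384 K/W
R_outer film = 1/(h_o·A) = 1/(8.64×14.1) = 0.008209 K/W
R_total = 0.1466 K/W
Q = ΔT / R_total = 197 / 0.1466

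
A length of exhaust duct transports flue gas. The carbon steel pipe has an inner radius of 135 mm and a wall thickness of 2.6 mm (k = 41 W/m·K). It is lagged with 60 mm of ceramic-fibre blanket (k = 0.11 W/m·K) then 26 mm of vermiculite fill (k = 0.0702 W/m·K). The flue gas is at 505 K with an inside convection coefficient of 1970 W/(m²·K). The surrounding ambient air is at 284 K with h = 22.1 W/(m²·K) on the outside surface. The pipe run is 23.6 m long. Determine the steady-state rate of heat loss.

Per-layer cylindrical resistances, series-summed:
R_inner film = 1/(h_i·2πr₁L) = 1/(1970×2π×0.135×23.6) = 2.536×10^-5 K/W
R_carbon steel pipe wall = ln(137.6/135)/(2π×41×23.6) = 3.138×10^-6 K/W
R_ceramic-fibre blanket = ln(197.6/137.6)/(2π×0.11×23.6) = 0.02219 K/W
R_vermiculite fill = ln(223.6/197.6)/(2π×0.0702×23.6) = 0.01188 K/W
R_outer film = 1/(h_o·2πr_oL) = 1/(22.1×2π×0.2236×23.6) = 0.001365 K/W
R_total = 0.03546 K/W
Q = ΔT/R_total = 221/0.03546

Q ≈ 6230 W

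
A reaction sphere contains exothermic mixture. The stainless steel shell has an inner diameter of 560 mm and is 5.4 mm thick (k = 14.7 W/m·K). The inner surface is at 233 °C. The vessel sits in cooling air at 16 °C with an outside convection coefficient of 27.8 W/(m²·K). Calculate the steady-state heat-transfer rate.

Spherical conduction: R = (1/r_in − 1/r_out)/(4πk) per layer; series-sum.
R_stainless steel shell = (1/0.28 − 1/0.2854)/(4π×14.7) = 3.658×10^-4 K/W
R_outer film = 1/(h·4πr_o²) = 1/(27.8×4π×0.2854²) = 0.03514 K/W
R_total = 0.03551 K/W
Q = ΔT/R_total = 217/0.03551

Q ≈ 6110 W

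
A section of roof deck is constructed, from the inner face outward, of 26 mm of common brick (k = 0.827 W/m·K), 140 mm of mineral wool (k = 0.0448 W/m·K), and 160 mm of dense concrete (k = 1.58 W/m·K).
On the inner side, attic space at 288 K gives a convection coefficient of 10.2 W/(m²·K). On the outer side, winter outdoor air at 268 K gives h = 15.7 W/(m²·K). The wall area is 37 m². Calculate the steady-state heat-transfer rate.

Q ≈ 216 W

Using the resistance-network approach (series):
R_inner film = 1/(h_i·A) = 1/(10.2×37) = 0.00265 K/W
R_common brick = L/(kA) = 0.026/(0.827×37) = 8.497×10^-4 K/W
R_mineral wool = L/(kA) = 0.14/(0.0448×37) = 0.08446 K/W
R_dense concrete = L/(kA) = 0.16/(1.58×37) = 0.002737 K/W
R_outer film = 1/(h_o·A) = 1/(15.7×37) = 0.001721 K/W
R_total = 0.09242 K/W
Q = ΔT / R_total = 20 / 0.09242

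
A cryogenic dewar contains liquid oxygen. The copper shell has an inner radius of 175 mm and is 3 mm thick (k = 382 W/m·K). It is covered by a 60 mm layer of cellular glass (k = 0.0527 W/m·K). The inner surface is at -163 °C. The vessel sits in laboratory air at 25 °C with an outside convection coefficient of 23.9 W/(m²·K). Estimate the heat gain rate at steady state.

Spherical conduction: R = (1/r_in − 1/r_out)/(4πk) per layer; series-sum.
R_copper shell = (1/0.175 − 1/0.178)/(4π×382) = 2.006×10^-5 K/W
R_cellular glass = (1/0.178 − 1/0.238)/(4π×0.0527) = 2.139 K/W
R_outer film = 1/(h·4πr_o²) = 1/(23.9×4π×0.238²) = 0.05878 K/W
R_total = 2.197 K/W
Q = ΔT/R_total = 188/2.197

Q ≈ 85.6 W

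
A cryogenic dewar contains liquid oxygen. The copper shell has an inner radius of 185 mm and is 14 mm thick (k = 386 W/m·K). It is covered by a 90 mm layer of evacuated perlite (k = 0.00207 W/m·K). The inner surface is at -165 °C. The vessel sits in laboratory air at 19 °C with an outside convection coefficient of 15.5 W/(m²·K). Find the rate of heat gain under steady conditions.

Q ≈ 3.06 W

For a spherical shell R = (1/r₁ − 1/r₂)/(4πk); film R = 1/(h·4πr²). In series:
R_copper shell = (1/0.185 − 1/0.199)/(4π×386) = 7.84×10^-5 K/W
R_evacuated perlite = (1/0.199 − 1/0.289)/(4π×0.00207) = 60.16 K/W
R_outer film = 1/(h·4πr_o²) = 1/(15.5×4π×0.289²) = 0.06147 K/W
R_total = 60.22 K/W
Q = ΔT/R_total = 184/60.22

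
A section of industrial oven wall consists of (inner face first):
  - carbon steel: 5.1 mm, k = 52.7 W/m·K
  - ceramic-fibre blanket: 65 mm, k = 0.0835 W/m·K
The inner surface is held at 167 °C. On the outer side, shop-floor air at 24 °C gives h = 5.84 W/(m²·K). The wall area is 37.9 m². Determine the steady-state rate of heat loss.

Series thermal resistances:
R_carbon steel = L/(kA) = 0.0051/(52.7×37.9) = 2.553×10^-6 K/W
R_ceramic-fibre blanket = L/(kA) = 0.065/(0.0835×37.9) = 0.02054 K/W
R_outer film = 1/(h_o·A) = 1/(5.84×37.9) = 0.004518 K/W
R_total = 0.02506 K/W
Q = ΔT / R_total = 143 / 0.02506

Q ≈ 5710 W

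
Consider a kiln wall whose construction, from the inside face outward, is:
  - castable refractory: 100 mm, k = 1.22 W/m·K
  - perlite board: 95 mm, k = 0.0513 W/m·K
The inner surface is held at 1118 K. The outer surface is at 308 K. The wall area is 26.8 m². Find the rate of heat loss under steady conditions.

Q ≈ 11200 W

Treating each layer as a thermal resistance in series:
R_castable refractory = L/(kA) = 0.1/(1.22×26.8) = 0.003058 K/W
R_perlite board = L/(kA) = 0.095/(0.0513×26.8) = 0.0691 K/W
R_total = 0.07216 K/W
Q = ΔT / R_total = 810 / 0.07216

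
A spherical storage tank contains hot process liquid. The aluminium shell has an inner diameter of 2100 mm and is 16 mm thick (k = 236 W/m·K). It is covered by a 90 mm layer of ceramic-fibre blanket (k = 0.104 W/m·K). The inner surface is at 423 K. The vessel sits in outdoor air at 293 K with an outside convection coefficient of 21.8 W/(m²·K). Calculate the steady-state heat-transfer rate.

Radial (spherical) resistances in series:
R_aluminium shell = (1/1.05 − 1/1.066)/(4π×236) = 4.82×10^-6 K/W
R_ceramic-fibre blanket = (1/1.066 − 1/1.156)/(4π×0.104) = 0.05588 K/W
R_outer film = 1/(h·4πr_o²) = 1/(21.8×4π×1.156²) = 0.002732 K/W
R_total = 0.05862 K/W
Q = ΔT/R_total = 130/0.05862

Q ≈ 2220 W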